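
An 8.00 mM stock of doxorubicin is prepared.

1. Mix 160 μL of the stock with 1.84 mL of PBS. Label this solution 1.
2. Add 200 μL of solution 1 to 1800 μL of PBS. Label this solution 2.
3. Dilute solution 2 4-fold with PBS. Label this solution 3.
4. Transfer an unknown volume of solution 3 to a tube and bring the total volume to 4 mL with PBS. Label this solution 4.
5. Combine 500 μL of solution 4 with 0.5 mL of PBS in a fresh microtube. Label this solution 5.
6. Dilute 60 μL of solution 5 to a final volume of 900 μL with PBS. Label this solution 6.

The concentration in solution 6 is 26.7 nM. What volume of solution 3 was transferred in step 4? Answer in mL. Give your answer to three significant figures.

Step 1: 160 μL + 1.84 mL = 2000 μL total → factor 2000/160 = 12.5
Step 2: 200 μL + 1800 μL = 2000 μL total → factor 2000/200 = 10
Step 3: 4-fold → factor 4
Step 4: v brought to 4 mL → factor = 4 mL/v
Step 5: 500 μL + 0.5 mL = 1000 μL total → factor 1000/500 = 2
Step 6: 60 μL brought to 900 μL → factor 900/60 = 15
Product of known-step factors = 15000
Overall factor = 8.00 mM / (26.7 nM) = 2.9963 × 10^5
Step-4 factor = 2.9963 × 10^5 / 15000 = 19.975
v = 4 mL / 19.975 = 0.200 mL

0.200 mL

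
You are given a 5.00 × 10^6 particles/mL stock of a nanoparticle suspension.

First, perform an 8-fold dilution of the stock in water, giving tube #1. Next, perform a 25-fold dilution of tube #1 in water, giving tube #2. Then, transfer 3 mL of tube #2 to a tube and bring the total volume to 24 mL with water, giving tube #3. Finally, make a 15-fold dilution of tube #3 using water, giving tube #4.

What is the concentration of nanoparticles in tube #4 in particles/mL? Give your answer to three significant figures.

208 particles/mL

Step 1: 8-fold → factor 8
Step 2: 25-fold → factor 25
Step 3: 3 mL brought to 24 mL → factor 24/3 = 8
Step 4: 15-fold → factor 15
Overall dilution factor = 8 × 25 × 8 × 15 = 24000
Final = 5.00 × 10^6 particles/mL / 24000 = 208 particles/mL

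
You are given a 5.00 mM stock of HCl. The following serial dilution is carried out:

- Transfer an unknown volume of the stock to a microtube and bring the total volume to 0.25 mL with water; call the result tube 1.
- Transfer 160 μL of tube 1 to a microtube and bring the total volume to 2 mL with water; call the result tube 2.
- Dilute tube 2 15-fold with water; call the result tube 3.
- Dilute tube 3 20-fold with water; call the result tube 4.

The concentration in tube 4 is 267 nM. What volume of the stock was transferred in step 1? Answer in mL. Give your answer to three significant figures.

0.0501 mL

Step 1: v brought to 0.25 mL → factor = 0.25 mL/v
Step 2: 160 μL brought to 2 mL → factor 2000/160 = 12.5
Step 3: 15-fold → factor 15
Step 4: 20-fold → factor 20
Product of known-step factors = 3750
Overall factor = 5.00 mM / (267 nM) = 18727
Step-1 factor = 18727 / 3750 = 4.9938
v = 0.25 mL / 4.9938 = 0.0501 mL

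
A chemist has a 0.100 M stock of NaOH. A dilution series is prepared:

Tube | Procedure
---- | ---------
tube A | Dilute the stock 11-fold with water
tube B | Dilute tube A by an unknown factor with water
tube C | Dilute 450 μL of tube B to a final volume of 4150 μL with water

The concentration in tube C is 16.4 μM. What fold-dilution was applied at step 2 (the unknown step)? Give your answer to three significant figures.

60.1-fold

Step 1: 11-fold → factor 11
Step 2: unknown factor x
Step 3: 450 μL brought to 4150 μL → factor 4150/450 = 9.2222
Product of known-step factors = 101.44
Overall factor = 0.100 M / (16.4 μM) = 6097.6
x = 6097.6 / 101.44 = 60.1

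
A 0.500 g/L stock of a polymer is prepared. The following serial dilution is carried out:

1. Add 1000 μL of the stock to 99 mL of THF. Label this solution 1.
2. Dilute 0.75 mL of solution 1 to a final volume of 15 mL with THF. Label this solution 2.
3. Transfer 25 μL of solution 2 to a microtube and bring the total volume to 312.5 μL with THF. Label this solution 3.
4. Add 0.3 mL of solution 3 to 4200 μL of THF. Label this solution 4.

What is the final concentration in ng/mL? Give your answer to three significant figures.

Step 1: 1000 μL + 99 mL = 1 × 10^5 μL total → factor 1 × 10^5/1000 = 100
Step 2: 0.75 mL brought to 15 mL → factor 15/0.75 = 20
Step 3: 25 μL brought to 312.5 μL → factor 312.5/25 = 12.5
Step 4: 0.3 mL + 4200 μL = 4.5 mL total → factor 4.5/0.3 = 15
Overall dilution factor = 100 × 20 × 12.5 × 15 = 3.75 × 10^5
Final = 0.500 g/L / 3.75 × 10^5 = 1.333 × 10^-6 g/L = 1.33 ng/mL

1.33 ng/mL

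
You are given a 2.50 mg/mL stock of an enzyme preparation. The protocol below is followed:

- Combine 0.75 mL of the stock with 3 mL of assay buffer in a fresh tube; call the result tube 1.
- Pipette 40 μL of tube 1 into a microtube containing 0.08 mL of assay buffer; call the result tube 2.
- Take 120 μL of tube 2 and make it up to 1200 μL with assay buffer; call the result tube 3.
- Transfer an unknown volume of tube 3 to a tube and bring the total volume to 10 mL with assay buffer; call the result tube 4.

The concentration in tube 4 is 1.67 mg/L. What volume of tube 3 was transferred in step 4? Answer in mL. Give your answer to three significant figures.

Step 1: 0.75 mL + 3 mL = 3.75 mL total → factor 3.75/0.75 = 5
Step 2: 40 μL + 0.08 mL = 120 μL total → factor 120/40 = 3
Step 3: 120 μL brought to 1200 μL → factor 1200/120 = 10
Step 4: v brought to 10 mL → factor = 10 mL/v
Product of known-step factors = 150
Overall factor = 2.50 mg/mL / (1.67 mg/L) = 1497
Step-4 factor = 1497 / 150 = 9.98
v = 10 mL / 9.98 = 1.00 mL

1.00 mL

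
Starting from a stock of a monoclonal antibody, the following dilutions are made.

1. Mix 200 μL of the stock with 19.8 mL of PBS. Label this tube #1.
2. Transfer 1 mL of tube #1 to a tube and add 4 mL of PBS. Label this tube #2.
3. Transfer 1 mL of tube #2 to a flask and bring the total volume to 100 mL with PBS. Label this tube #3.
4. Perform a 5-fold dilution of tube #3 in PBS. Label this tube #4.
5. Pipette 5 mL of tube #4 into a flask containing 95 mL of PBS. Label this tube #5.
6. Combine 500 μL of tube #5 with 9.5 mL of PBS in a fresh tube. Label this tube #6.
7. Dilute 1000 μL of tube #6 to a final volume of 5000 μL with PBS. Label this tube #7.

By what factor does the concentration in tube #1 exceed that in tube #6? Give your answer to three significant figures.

1.00 × 10^6

Step 1: 200 μL + 19.8 mL = 20000 μL total → factor 20000/200 = 100
Step 2: 1 mL + 4 mL = 5 mL total → factor 5/1 = 5
Step 3: 1 mL brought to 100 mL → factor 100/1 = 100
Step 4: 5-fold → factor 5
Step 5: 5 mL + 95 mL = 100 mL total → factor 100/5 = 20
Step 6: 500 μL + 9.5 mL = 10000 μL total → factor 10000/500 = 20
Dilution factor to tube #1 = 100; to tube #6 = 1 × 10^8
[tube #1]/[tube #6] = (factor to tube #6)/(factor to tube #1) = 1 × 10^8/100 = 1.00 × 10^6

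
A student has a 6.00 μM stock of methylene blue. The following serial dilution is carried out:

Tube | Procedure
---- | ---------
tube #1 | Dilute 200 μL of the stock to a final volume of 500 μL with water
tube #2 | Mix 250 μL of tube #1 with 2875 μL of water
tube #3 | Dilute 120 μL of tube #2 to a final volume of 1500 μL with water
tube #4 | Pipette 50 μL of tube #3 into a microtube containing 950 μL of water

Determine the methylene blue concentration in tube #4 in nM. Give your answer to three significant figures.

Step 1: 200 μL brought to 500 μL → factor 500/200 = 2.5
Step 2: 250 μL + 2875 μL = 3125 μL total → factor 3125/250 = 12.5
Step 3: 120 μL brought to 1500 μL → factor 1500/120 = 12.5
Step 4: 50 μL + 950 μL = 1000 μL total → factor 1000/50 = 20
Overall dilution factor = 2.5 × 12.5 × 12.5 × 20 = 7812.5
Final = 6.00 μM / 7812.5 = 0.0007680 μM = 0.768 nM

0.768 nM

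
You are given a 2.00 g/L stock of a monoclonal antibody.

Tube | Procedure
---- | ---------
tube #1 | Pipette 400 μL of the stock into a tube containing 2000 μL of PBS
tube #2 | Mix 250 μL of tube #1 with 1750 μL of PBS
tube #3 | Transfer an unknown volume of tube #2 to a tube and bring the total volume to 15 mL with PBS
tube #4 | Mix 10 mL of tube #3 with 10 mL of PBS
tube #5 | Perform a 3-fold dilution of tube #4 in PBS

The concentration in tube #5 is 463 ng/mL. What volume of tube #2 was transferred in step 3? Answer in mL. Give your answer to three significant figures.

1.00 mL

Step 1: 400 μL + 2000 μL = 2400 μL total → factor 2400/400 = 6
Step 2: 250 μL + 1750 μL = 2000 μL total → factor 2000/250 = 8
Step 3: v brought to 15 mL → factor = 15 mL/v
Step 4: 10 mL + 10 mL = 20 mL total → factor 20/10 = 2
Step 5: 3-fold → factor 3
Product of known-step factors = 288
Overall factor = 2.00 g/L / (463 ng/mL) = 4319.7
Step-3 factor = 4319.7 / 288 = 14.999
v = 15 mL / 14.999 = 1.00 mL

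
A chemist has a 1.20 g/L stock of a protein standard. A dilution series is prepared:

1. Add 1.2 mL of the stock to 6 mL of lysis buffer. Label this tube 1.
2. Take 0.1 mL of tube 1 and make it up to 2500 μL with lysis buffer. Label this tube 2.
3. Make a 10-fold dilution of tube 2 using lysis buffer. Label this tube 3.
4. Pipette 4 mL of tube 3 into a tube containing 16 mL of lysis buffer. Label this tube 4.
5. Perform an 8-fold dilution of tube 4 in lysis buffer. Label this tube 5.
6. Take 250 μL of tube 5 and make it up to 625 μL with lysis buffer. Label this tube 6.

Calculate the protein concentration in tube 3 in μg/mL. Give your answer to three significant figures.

0.800 μg/mL

Step 1: 1.2 mL + 6 mL = 7.2 mL total → factor 7.2/1.2 = 6
Step 2: 0.1 mL brought to 2500 μL → factor 2.5/0.1 = 25
Step 3: 10-fold → factor 10
Dilution factor through tube 3 = 6 × 25 × 10 = 1500
[tube 3] = 1.20 g/L / 1500 = 0.0008000 g/L = 0.800 μg/mL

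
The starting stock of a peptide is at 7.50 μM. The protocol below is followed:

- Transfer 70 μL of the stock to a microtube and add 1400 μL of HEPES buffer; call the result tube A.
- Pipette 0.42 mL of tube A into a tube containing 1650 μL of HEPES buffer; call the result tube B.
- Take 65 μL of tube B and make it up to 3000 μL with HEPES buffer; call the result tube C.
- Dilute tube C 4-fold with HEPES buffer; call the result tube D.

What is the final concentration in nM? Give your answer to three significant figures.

Step 1: 70 μL + 1400 μL = 1470 μL total → factor 1470/70 = 21
Step 2: 0.42 mL + 1650 μL = 2.07 mL total → factor 2.07/0.42 = 4.9286
Step 3: 65 μL brought to 3000 μL → factor 3000/65 = 46.154
Step 4: 4-fold → factor 4
Overall dilution factor = 21 × 4.9286 × 46.154 × 4 = 19108
Final = 7.50 μM / 19108 = 0.0003925 μM = 0.393 nM

0.393 nM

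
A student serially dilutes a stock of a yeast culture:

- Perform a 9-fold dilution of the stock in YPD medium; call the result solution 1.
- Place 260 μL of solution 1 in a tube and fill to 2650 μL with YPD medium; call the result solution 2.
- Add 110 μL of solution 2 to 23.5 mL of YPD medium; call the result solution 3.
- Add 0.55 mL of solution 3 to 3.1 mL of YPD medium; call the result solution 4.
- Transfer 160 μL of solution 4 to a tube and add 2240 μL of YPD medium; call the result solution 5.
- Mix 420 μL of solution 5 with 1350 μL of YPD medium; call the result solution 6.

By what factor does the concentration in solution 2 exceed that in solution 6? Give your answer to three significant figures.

9.00 × 10^4

Step 1: 9-fold → factor 9
Step 2: 260 μL brought to 2650 μL → factor 2650/260 = 10.192
Step 3: 110 μL + 23.5 mL = 23610 μL total → factor 23610/110 = 214.64
Step 4: 0.55 mL + 3.1 mL = 3.65 mL total → factor 3.65/0.55 = 6.6364
Step 5: 160 μL + 2240 μL = 2400 μL total → factor 2400/160 = 15
Step 6: 420 μL + 1350 μL = 1770 μL total → factor 1770/420 = 4.2143
Dilution factor to solution 2 = 91.731; to solution 6 = 8.2597 × 10^6
[solution 2]/[solution 6] = (factor to solution 6)/(factor to solution 2) = 8.2597 × 10^6/91.731 = 9.00 × 10^4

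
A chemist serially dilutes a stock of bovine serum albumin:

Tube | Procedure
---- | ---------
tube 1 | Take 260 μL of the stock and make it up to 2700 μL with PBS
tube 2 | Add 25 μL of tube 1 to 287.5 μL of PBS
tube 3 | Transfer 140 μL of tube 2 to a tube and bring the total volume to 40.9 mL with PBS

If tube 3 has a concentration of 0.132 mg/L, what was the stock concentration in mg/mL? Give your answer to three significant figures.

5.01 mg/mL

Step 1: 260 μL brought to 2700 μL → factor 2700/260 = 10.385
Step 2: 25 μL + 287.5 μL = 312.5 μL total → factor 312.5/25 = 12.5
Step 3: 140 μL brought to 40.9 mL → factor 40900/140 = 292.14
Overall dilution factor = 10.385 × 12.5 × 292.14 = 37922
Stock = 0.132 mg/L × 37922 = 5006 mg/L = 5.01 mg/mL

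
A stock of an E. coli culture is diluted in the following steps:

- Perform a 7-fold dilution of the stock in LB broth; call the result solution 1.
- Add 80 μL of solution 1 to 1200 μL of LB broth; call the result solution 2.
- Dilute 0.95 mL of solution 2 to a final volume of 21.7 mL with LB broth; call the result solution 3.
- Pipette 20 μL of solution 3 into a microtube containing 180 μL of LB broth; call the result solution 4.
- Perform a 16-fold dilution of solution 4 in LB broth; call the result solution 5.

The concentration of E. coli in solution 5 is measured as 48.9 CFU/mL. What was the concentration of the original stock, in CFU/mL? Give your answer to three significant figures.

2.00 × 10^7 CFU/mL

Step 1: 7-fold → factor 7
Step 2: 80 μL + 1200 μL = 1280 μL total → factor 1280/80 = 16
Step 3: 0.95 mL brought to 21.7 mL → factor 21.7/0.95 = 22.842
Step 4: 20 μL + 180 μL = 200 μL total → factor 200/20 = 10
Step 5: 16-fold → factor 16
Overall dilution factor = 7 × 16 × 22.842 × 10 × 16 = 4.0933 × 10^5
Stock = 48.9 CFU/mL × 4.0933 × 10^5 = 2.00 × 10^7 CFU/mL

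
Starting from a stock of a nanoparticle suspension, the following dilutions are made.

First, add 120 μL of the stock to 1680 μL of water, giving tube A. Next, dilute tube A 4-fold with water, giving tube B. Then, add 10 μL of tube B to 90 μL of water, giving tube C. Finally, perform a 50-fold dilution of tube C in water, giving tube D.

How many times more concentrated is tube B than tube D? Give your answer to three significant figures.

500

Step 1: 120 μL + 1680 μL = 1800 μL total → factor 1800/120 = 15
Step 2: 4-fold → factor 4
Step 3: 10 μL + 90 μL = 100 μL total → factor 100/10 = 10
Step 4: 50-fold → factor 50
Dilution factor to tube B = 60; to tube D = 30000
[tube B]/[tube D] = (factor to tube D)/(factor to tube B) = 30000/60 = 500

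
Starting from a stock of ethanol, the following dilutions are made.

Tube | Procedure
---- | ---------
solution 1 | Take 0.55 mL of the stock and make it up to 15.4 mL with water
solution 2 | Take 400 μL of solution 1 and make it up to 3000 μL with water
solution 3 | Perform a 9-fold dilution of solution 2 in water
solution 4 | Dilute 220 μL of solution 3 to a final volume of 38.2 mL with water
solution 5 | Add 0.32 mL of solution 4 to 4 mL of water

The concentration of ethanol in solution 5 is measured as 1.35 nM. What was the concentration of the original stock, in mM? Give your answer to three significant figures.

Step 1: 0.55 mL brought to 15.4 mL → factor 15.4/0.55 = 28
Step 2: 400 μL brought to 3000 μL → factor 3000/400 = 7.5
Step 3: 9-fold → factor 9
Step 4: 220 μL brought to 38.2 mL → factor 38200/220 = 173.64
Step 5: 0.32 mL + 4 mL = 4.32 mL total → factor 4.32/0.32 = 13.5
Overall dilution factor = 28 × 7.5 × 9 × 173.64 × 13.5 = 4.4303 × 10^6
Stock = 1.35 nM × 4.4303 × 10^6 = 5.981 × 10^6 nM = 5.98 mM

5.98 mM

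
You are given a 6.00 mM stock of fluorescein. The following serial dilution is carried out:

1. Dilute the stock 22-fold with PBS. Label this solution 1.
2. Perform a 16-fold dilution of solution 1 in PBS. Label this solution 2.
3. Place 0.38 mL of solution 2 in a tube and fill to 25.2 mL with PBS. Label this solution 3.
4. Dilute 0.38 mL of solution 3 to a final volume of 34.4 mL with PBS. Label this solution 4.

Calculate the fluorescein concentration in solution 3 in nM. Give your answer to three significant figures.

Step 1: 22-fold → factor 22
Step 2: 16-fold → factor 16
Step 3: 0.38 mL brought to 25.2 mL → factor 25.2/0.38 = 66.316
Dilution factor through solution 3 = 22 × 16 × 66.316 = 23343
[solution 3] = 6.00 mM / 23343 = 0.0002570 mM = 257 nM

257 nM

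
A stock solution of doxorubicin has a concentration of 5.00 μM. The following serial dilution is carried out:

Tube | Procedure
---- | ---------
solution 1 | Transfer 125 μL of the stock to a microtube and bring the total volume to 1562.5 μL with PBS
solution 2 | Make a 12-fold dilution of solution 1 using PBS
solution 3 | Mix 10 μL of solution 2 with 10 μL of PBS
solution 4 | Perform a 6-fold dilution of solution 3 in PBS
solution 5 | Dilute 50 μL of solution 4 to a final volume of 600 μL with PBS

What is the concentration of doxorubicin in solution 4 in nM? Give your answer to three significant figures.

2.78 nM

Step 1: 125 μL brought to 1562.5 μL → factor 1562.5/125 = 12.5
Step 2: 12-fold → factor 12
Step 3: 10 μL + 10 μL = 20 μL total → factor 20/10 = 2
Step 4: 6-fold → factor 6
Dilution factor through solution 4 = 12.5 × 12 × 2 × 6 = 1800
[solution 4] = 5.00 μM / 1800 = 0.002778 μM = 2.78 nM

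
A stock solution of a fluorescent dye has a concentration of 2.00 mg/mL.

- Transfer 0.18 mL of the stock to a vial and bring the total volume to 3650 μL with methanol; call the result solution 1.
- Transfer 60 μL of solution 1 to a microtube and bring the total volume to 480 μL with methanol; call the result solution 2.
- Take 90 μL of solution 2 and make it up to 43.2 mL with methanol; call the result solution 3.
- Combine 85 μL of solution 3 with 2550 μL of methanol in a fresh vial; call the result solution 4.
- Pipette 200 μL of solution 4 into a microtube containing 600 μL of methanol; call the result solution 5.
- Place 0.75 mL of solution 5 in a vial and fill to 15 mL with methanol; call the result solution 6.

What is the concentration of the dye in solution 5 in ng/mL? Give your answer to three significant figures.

0.207 ng/mL

Step 1: 0.18 mL brought to 3650 μL → factor 3.65/0.18 = 20.278
Step 2: 60 μL brought to 480 μL → factor 480/60 = 8
Step 3: 90 μL brought to 43.2 mL → factor 43200/90 = 480
Step 4: 85 μL + 2550 μL = 2635 μL total → factor 2635/85 = 31
Step 5: 200 μL + 600 μL = 800 μL total → factor 800/200 = 4
Dilution factor through solution 5 = 20.278 × 8 × 480 × 31 × 4 = 9.6555 × 10^6
[solution 5] = 2.00 mg/mL / 9.6555 × 10^6 = 2.071 × 10^-7 mg/mL = 0.207 ng/mL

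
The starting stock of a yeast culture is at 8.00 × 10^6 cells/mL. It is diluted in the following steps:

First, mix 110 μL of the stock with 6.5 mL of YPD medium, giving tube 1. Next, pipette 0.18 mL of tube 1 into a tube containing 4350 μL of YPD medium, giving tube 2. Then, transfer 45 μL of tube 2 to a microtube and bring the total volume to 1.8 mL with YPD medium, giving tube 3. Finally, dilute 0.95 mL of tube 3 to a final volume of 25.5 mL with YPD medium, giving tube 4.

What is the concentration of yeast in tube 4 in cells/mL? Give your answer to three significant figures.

Step 1: 110 μL + 6.5 mL = 6610 μL total → factor 6610/110 = 60.091
Step 2: 0.18 mL + 4350 μL = 4.53 mL total → factor 4.53/0.18 = 25.167
Step 3: 45 μL brought to 1.8 mL → factor 1800/45 = 40
Step 4: 0.95 mL brought to 25.5 mL → factor 25.5/0.95 = 26.842
Overall dilution factor = 60.091 × 25.167 × 40 × 26.842 = 1.6237 × 10^6
Final = 8.00 × 10^6 cells/mL / 1.6237 × 10^6 = 4.93 cells/mL

4.93 cells/mL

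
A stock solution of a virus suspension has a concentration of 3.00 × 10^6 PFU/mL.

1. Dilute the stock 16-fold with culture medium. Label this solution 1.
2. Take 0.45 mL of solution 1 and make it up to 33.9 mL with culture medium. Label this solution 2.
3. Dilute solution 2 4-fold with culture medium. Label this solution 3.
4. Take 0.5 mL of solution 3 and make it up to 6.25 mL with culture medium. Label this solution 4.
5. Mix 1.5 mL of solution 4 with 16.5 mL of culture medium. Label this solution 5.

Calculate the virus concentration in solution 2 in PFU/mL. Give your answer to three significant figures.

Step 1: 16-fold → factor 16
Step 2: 0.45 mL brought to 33.9 mL → factor 33.9/0.45 = 75.333
Dilution factor through solution 2 = 16 × 75.333 = 1205.3
[solution 2] = 3.00 × 10^6 PFU/mL / 1205.3 = 2.49 × 10^3 PFU/mL

2.49 × 10^3 PFU/mL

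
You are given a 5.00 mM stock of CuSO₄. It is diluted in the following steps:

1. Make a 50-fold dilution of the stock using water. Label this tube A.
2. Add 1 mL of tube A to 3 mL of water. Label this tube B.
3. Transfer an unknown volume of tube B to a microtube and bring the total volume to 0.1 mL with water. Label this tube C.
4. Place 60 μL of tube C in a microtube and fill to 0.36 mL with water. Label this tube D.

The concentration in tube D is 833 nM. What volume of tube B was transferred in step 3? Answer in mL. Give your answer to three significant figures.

0.0200 mL

Step 1: 50-fold → factor 50
Step 2: 1 mL + 3 mL = 4 mL total → factor 4/1 = 4
Step 3: v brought to 0.1 mL → factor = 0.1 mL/v
Step 4: 60 μL brought to 0.36 mL → factor 360/60 = 6
Product of known-step factors = 1200
Overall factor = 5.00 mM / (833 nM) = 6002.4
Step-3 factor = 6002.4 / 1200 = 5.002
v = 0.1 mL / 5.002 = 0.0200 mL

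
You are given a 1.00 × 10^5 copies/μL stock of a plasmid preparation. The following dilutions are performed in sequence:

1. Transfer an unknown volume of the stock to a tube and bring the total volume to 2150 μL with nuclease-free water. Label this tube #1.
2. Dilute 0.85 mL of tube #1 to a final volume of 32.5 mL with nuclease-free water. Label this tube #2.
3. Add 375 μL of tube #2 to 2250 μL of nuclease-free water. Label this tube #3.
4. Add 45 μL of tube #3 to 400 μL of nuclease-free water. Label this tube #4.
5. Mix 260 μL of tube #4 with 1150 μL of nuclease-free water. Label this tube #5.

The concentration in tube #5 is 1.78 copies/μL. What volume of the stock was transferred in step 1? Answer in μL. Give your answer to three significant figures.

Step 1: v brought to 2150 μL → factor = 2150 μL/v
Step 2: 0.85 mL brought to 32.5 mL → factor 32.5/0.85 = 38.235
Step 3: 375 μL + 2250 μL = 2625 μL total → factor 2625/375 = 7
Step 4: 45 μL + 400 μL = 445 μL total → factor 445/45 = 9.8889
Step 5: 260 μL + 1150 μL = 1410 μL total → factor 1410/260 = 5.4231
Product of known-step factors = 14353
Overall factor = 1.00 × 10^5 copies/μL / (1.78 copies/μL) = 56180
Step-1 factor = 56180 / 14353 = 3.914
v = 2150 μL / 3.914 = 549 μL

549 μL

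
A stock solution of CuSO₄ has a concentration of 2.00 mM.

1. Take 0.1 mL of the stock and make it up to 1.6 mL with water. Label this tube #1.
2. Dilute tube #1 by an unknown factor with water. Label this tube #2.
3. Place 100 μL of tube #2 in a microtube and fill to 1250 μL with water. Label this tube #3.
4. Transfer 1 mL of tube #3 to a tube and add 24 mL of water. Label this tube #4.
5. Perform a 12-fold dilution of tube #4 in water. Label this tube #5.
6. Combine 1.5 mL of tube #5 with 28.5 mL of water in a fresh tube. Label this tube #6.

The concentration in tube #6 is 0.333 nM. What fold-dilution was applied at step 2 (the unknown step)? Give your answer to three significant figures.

Step 1: 0.1 mL brought to 1.6 mL → factor 1.6/0.1 = 16
Step 2: unknown factor x
Step 3: 100 μL brought to 1250 μL → factor 1250/100 = 12.5
Step 4: 1 mL + 24 mL = 25 mL total → factor 25/1 = 25
Step 5: 12-fold → factor 12
Step 6: 1.5 mL + 28.5 mL = 30 mL total → factor 30/1.5 = 20
Product of known-step factors = 1.2 × 10^6
Overall factor = 2.00 mM / (0.333 nM) = 6.006 × 10^6
x = 6.006 × 10^6 / 1.2 × 10^6 = 5.01

5.01-fold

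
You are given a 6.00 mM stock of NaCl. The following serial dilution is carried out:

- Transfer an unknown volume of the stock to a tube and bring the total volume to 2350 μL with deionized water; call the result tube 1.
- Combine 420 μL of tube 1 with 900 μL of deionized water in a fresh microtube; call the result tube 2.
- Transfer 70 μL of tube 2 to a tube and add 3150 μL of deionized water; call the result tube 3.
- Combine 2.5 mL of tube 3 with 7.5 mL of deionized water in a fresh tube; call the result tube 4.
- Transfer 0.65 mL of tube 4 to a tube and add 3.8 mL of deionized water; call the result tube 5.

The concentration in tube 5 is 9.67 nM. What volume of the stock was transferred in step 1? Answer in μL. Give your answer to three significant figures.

Step 1: v brought to 2350 μL → factor = 2350 μL/v
Step 2: 420 μL + 900 μL = 1320 μL total → factor 1320/420 = 3.1429
Step 3: 70 μL + 3150 μL = 3220 μL total → factor 3220/70 = 46
Step 4: 2.5 mL + 7.5 mL = 10 mL total → factor 10/2.5 = 4
Step 5: 0.65 mL + 3.8 mL = 4.45 mL total → factor 4.45/0.65 = 6.8462
Product of known-step factors = 3959
Overall factor = 6.00 mM / (9.67 nM) = 6.2048 × 10^5
Step-1 factor = 6.2048 × 10^5 / 3959 = 156.72
v = 2350 μL / 156.72 = 15.0 μL

15.0 μL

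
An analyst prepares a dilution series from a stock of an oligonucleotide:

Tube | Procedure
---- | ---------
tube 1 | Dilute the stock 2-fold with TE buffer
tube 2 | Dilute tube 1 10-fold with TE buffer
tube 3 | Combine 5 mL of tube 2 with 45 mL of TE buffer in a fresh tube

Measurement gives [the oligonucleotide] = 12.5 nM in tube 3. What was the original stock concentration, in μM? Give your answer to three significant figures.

Step 1: 2-fold → factor 2
Step 2: 10-fold → factor 10
Step 3: 5 mL + 45 mL = 50 mL total → factor 50/5 = 10
Overall dilution factor = 2 × 10 × 10 = 200
Stock = 12.5 nM × 200 = 2500 nM = 2.50 μM

2.50 μM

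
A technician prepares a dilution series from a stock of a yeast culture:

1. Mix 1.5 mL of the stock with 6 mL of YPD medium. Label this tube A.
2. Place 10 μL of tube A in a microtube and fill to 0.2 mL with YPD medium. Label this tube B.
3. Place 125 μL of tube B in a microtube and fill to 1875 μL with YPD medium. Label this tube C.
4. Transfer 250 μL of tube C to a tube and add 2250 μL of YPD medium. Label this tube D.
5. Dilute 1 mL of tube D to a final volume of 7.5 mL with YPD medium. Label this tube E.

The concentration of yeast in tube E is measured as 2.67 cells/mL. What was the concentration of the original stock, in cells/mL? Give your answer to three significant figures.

Step 1: 1.5 mL + 6 mL = 7.5 mL total → factor 7.5/1.5 = 5
Step 2: 10 μL brought to 0.2 mL → factor 200/10 = 20
Step 3: 125 μL brought to 1875 μL → factor 1875/125 = 15
Step 4: 250 μL + 2250 μL = 2500 μL total → factor 2500/250 = 10
Step 5: 1 mL brought to 7.5 mL → factor 7.5/1 = 7.5
Overall dilution factor = 5 × 20 × 15 × 10 × 7.5 = 1.125 × 10^5
Stock = 2.67 cells/mL × 1.125 × 10^5 = 3.00 × 10^5 cells/mL

3.00 × 10^5 cells/mL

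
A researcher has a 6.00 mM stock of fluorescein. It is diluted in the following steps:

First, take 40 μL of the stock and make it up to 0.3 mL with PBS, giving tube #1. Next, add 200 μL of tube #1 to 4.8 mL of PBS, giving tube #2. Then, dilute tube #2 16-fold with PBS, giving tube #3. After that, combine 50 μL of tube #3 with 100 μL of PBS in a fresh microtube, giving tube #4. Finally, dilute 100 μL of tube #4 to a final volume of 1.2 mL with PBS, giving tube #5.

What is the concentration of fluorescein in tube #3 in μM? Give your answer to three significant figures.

Step 1: 40 μL brought to 0.3 mL → factor 300/40 = 7.5
Step 2: 200 μL + 4.8 mL = 5000 μL total → factor 5000/200 = 25
Step 3: 16-fold → factor 16
Dilution factor through tube #3 = 7.5 × 25 × 16 = 3000
[tube #3] = 6.00 mM / 3000 = 0.002000 mM = 2.00 μM

2.00 μM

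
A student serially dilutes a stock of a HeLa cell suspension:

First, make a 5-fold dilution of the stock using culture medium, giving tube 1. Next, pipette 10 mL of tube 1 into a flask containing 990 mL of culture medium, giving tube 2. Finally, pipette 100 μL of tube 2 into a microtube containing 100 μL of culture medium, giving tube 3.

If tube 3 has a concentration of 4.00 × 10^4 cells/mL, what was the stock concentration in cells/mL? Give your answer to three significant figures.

Step 1: 5-fold → factor 5
Step 2: 10 mL + 990 mL = 1000 mL total → factor 1000/10 = 100
Step 3: 100 μL + 100 μL = 200 μL total → factor 200/100 = 2
Overall dilution factor = 5 × 100 × 2 = 1000
Stock = 4.00 × 10^4 cells/mL × 1000 = 4.00 × 10^7 cells/mL

4.00 × 10^7 cells/mL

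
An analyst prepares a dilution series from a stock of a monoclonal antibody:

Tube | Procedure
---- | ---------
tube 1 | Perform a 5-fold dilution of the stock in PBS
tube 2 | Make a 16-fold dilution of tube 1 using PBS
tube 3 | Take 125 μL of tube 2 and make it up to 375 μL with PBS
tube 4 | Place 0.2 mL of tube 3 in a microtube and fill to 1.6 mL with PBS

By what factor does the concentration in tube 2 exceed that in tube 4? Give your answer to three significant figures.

Step 1: 5-fold → factor 5
Step 2: 16-fold → factor 16
Step 3: 125 μL brought to 375 μL → factor 375/125 = 3
Step 4: 0.2 mL brought to 1.6 mL → factor 1.6/0.2 = 8
Dilution factor to tube 2 = 80; to tube 4 = 1920
[tube 2]/[tube 4] = (factor to tube 4)/(factor to tube 2) = 1920/80 = 24.0

24.0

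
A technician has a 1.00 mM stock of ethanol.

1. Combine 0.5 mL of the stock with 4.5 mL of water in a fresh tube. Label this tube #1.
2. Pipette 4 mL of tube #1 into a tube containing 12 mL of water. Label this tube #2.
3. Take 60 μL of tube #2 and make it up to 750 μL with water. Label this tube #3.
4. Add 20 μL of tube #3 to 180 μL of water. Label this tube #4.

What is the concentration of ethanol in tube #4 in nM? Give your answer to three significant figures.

Step 1: 0.5 mL + 4.5 mL = 5 mL total → factor 5/0.5 = 10
Step 2: 4 mL + 12 mL = 16 mL total → factor 16/4 = 4
Step 3: 60 μL brought to 750 μL → factor 750/60 = 12.5
Step 4: 20 μL + 180 μL = 200 μL total → factor 200/20 = 10
Overall dilution factor = 10 × 4 × 12.5 × 10 = 5000
Final = 1.00 mM / 5000 = 0.0002000 mM = 200 nM

200 nM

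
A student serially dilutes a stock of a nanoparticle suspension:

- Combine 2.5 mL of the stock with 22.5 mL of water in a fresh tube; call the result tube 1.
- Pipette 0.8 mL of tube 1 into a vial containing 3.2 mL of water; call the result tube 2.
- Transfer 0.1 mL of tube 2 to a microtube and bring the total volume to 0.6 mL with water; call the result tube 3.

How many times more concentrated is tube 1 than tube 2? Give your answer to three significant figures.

5.00

Step 1: 2.5 mL + 22.5 mL = 25 mL total → factor 25/2.5 = 10
Step 2: 0.8 mL + 3.2 mL = 4 mL total → factor 4/0.8 = 5
Dilution factor to tube 1 = 10; to tube 2 = 50
[tube 1]/[tube 2] = (factor to tube 2)/(factor to tube 1) = 50/10 = 5.00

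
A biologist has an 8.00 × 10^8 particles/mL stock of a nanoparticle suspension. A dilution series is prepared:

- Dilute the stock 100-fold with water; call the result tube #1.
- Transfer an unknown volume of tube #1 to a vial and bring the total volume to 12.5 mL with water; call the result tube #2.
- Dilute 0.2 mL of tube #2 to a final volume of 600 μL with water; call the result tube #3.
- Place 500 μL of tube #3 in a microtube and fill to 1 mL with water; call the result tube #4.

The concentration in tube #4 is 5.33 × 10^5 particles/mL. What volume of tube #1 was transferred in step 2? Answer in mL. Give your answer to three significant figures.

5.00 mL

Step 1: 100-fold → factor 100
Step 2: v brought to 12.5 mL → factor = 12.5 mL/v
Step 3: 0.2 mL brought to 600 μL → factor 0.6/0.2 = 3
Step 4: 500 μL brought to 1 mL → factor 1000/500 = 2
Product of known-step factors = 600
Overall factor = 8.00 × 10^8 particles/mL / (5.33 × 10^5 particles/mL) = 1500.9
Step-2 factor = 1500.9 / 600 = 2.5016
v = 12.5 mL / 2.5016 = 5.00 mL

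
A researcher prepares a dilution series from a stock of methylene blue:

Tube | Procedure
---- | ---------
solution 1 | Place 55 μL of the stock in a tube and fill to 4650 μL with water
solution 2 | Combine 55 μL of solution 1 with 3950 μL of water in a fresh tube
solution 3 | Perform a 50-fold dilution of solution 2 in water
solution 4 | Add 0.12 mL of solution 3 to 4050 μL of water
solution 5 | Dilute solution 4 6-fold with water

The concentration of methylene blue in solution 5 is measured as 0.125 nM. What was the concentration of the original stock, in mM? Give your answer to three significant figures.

8.02 mM

Step 1: 55 μL brought to 4650 μL → factor 4650/55 = 84.545
Step 2: 55 μL + 3950 μL = 4005 μL total → factor 4005/55 = 72.818
Step 3: 50-fold → factor 50
Step 4: 0.12 mL + 4050 μL = 4.17 mL total → factor 4.17/0.12 = 34.75
Step 5: 6-fold → factor 6
Overall dilution factor = 84.545 × 72.818 × 50 × 34.75 × 6 = 6.4181 × 10^7
Stock = 0.125 nM × 6.4181 × 10^7 = 8.023 × 10^6 nM = 8.02 mM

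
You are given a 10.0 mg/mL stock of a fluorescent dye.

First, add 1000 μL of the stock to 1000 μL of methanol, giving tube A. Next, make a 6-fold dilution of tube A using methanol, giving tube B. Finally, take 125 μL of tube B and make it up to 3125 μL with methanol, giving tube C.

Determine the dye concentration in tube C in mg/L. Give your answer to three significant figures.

33.3 mg/L

Step 1: 1000 μL + 1000 μL = 2000 μL total → factor 2000/1000 = 2
Step 2: 6-fold → factor 6
Step 3: 125 μL brought to 3125 μL → factor 3125/125 = 25
Overall dilution factor = 2 × 6 × 25 = 300
Final = 10.0 mg/mL / 300 = 0.03333 mg/mL = 33.3 mg/L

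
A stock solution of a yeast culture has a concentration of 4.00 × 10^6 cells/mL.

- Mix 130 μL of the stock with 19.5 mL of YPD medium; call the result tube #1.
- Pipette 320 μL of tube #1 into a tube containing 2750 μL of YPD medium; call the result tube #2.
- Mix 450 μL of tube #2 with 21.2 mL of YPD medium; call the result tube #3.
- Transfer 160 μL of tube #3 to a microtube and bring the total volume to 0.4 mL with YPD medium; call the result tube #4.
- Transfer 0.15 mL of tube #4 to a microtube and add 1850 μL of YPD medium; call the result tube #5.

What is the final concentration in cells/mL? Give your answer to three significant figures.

1.72 cells/mL

Step 1: 130 μL + 19.5 mL = 19630 μL total → factor 19630/130 = 151
Step 2: 320 μL + 2750 μL = 3070 μL total → factor 3070/320 = 9.5938
Step 3: 450 μL + 21.2 mL = 21650 μL total → factor 21650/450 = 48.111
Step 4: 160 μL brought to 0.4 mL → factor 400/160 = 2.5
Step 5: 0.15 mL + 1850 μL = 2 mL total → factor 2/0.15 = 13.333
Overall dilution factor = 151 × 9.5938 × 48.111 × 2.5 × 13.333 = 2.3232 × 10^6
Final = 4.00 × 10^6 cells/mL / 2.3232 × 10^6 = 1.72 cells/mL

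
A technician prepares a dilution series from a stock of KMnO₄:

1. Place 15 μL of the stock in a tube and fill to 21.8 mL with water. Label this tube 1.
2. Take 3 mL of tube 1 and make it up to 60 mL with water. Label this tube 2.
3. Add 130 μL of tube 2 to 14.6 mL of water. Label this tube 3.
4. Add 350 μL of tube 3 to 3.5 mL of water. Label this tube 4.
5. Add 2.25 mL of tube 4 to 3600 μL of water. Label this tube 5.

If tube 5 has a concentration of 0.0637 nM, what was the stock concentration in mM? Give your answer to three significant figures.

Step 1: 15 μL brought to 21.8 mL → factor 21800/15 = 1453.3
Step 2: 3 mL brought to 60 mL → factor 60/3 = 20
Step 3: 130 μL + 14.6 mL = 14730 μL total → factor 14730/130 = 113.31
Step 4: 350 μL + 3.5 mL = 3850 μL total → factor 3850/350 = 11
Step 5: 2.25 mL + 3600 μL = 5.85 mL total → factor 5.85/2.25 = 2.6
Overall dilution factor = 1453.3 × 20 × 113.31 × 11 × 2.6 = 9.4193 × 10^7
Stock = 0.0637 nM × 9.4193 × 10^7 = 6.000 × 10^6 nM = 6.00 mM

6.00 mM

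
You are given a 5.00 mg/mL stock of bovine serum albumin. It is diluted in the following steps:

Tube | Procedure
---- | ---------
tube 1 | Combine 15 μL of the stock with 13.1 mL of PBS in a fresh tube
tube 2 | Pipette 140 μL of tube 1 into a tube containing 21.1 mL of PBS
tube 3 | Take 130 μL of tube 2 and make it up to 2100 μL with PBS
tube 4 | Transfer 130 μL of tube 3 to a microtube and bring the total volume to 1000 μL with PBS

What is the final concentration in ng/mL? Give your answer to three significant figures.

Step 1: 15 μL + 13.1 mL = 13115 μL total → factor 13115/15 = 874.33
Step 2: 140 μL + 21.1 mL = 21240 μL total → factor 21240/140 = 151.71
Step 3: 130 μL brought to 2100 μL → factor 2100/130 = 16.154
Step 4: 130 μL brought to 1000 μL → factor 1000/130 = 7.6923
Overall dilution factor = 874.33 × 151.71 × 16.154 × 7.6923 = 1.6483 × 10^7
Final = 5.00 mg/mL / 1.6483 × 10^7 = 3.033 × 10^-7 mg/mL = 0.303 ng/mL

0.303 ng/mL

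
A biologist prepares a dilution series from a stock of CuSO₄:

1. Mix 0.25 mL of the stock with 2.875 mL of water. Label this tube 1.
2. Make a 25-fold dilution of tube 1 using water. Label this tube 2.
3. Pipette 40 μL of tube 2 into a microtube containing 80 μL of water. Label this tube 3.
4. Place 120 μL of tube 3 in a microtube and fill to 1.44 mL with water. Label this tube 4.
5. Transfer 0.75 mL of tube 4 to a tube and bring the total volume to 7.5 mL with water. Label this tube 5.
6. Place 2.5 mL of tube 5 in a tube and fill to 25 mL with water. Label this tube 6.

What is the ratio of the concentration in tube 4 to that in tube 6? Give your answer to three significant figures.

Step 1: 0.25 mL + 2.875 mL = 3.125 mL total → factor 3.125/0.25 = 12.5
Step 2: 25-fold → factor 25
Step 3: 40 μL + 80 μL = 120 μL total → factor 120/40 = 3
Step 4: 120 μL brought to 1.44 mL → factor 1440/120 = 12
Step 5: 0.75 mL brought to 7.5 mL → factor 7.5/0.75 = 10
Step 6: 2.5 mL brought to 25 mL → factor 25/2.5 = 10
Dilution factor to tube 4 = 11250; to tube 6 = 1.125 × 10^6
[tube 4]/[tube 6] = (factor to tube 6)/(factor to tube 4) = 1.125 × 10^6/11250 = 100

100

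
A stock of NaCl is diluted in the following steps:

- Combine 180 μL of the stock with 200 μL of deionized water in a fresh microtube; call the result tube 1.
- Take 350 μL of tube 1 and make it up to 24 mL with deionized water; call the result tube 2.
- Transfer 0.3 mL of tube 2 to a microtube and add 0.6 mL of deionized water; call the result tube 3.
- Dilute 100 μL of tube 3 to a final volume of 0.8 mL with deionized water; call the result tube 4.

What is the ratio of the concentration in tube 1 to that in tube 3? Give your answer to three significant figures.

Step 1: 180 μL + 200 μL = 380 μL total → factor 380/180 = 2.1111
Step 2: 350 μL brought to 24 mL → factor 24000/350 = 68.571
Step 3: 0.3 mL + 0.6 mL = 0.9 mL total → factor 0.9/0.3 = 3
Dilution factor to tube 1 = 2.1111; to tube 3 = 434.29
[tube 1]/[tube 3] = (factor to tube 3)/(factor to tube 1) = 434.29/2.1111 = 206

206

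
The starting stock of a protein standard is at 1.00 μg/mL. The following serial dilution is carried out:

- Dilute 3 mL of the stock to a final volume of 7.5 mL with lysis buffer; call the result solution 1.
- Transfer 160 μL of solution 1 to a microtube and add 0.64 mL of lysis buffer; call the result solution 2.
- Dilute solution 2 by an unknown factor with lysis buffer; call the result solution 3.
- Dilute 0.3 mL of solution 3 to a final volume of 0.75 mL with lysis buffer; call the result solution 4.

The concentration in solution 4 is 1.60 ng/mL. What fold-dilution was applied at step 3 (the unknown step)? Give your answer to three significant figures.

20.0-fold

Step 1: 3 mL brought to 7.5 mL → factor 7.5/3 = 2.5
Step 2: 160 μL + 0.64 mL = 800 μL total → factor 800/160 = 5
Step 3: unknown factor x
Step 4: 0.3 mL brought to 0.75 mL → factor 0.75/0.3 = 2.5
Product of known-step factors = 31.25
Overall factor = 1.00 μg/mL / (1.60 ng/mL) = 625
x = 625 / 31.25 = 20.0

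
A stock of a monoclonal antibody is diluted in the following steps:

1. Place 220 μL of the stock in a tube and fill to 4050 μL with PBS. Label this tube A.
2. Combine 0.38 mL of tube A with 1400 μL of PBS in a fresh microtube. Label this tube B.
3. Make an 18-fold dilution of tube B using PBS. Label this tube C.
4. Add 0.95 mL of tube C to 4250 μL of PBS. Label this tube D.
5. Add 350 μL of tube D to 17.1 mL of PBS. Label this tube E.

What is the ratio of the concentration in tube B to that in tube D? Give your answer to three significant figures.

98.5

Step 1: 220 μL brought to 4050 μL → factor 4050/220 = 18.409
Step 2: 0.38 mL + 1400 μL = 1.78 mL total → factor 1.78/0.38 = 4.6842
Step 3: 18-fold → factor 18
Step 4: 0.95 mL + 4250 μL = 5.2 mL total → factor 5.2/0.95 = 5.4737
Dilution factor to tube B = 86.232; to tube D = 8496.1
[tube B]/[tube D] = (factor to tube D)/(factor to tube B) = 8496.1/86.232 = 98.5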